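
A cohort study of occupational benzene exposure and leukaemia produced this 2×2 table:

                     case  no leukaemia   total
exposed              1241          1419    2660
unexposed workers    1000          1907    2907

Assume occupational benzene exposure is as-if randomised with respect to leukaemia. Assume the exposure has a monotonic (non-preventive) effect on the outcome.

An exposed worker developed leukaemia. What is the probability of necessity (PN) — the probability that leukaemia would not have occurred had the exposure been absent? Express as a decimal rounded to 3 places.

p₁ = P(outcome | exposed) = 1241/2660 = 0.46654
p₀ = P(outcome | unexposed) = 1000/2907 = 0.344
Under exogeneity and monotonicity, PN = (p₁ − p₀) / p₁.
PN = (0.46654 − 0.344) / 0.46654 = 0.12254 / 0.46654 ≈ 0.2627

PN ≈ 0.263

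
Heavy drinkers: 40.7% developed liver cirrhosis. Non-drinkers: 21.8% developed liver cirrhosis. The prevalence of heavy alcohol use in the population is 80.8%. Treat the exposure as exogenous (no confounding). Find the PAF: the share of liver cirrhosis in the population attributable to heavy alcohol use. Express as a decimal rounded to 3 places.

p₁ = 0.407, p₀ = 0.218.
Overall risk P(Y=1) = π·p₁ + (1−π)·p₀ = 0.808×0.407 + 0.192×0.218 = 0.37071.
Under exogeneity, PAF = [P(Y=1) − p₀] / P(Y=1).
PAF = (0.37071 − 0.218) / 0.37071 ≈ 0.4119

PAF ≈ 0.412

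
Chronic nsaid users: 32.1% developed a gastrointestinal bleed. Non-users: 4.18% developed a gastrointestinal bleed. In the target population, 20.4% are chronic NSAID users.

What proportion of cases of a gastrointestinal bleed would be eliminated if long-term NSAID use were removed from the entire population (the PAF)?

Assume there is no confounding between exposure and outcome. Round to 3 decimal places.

PAF ≈ 0.577

p₁ = 0.321, p₀ = 0.0418.
Overall risk P(Y=1) = π·p₁ + (1−π)·p₀ = 0.204×0.321 + 0.796×0.0418 = 0.098757.
Under exogeneity, PAF = [P(Y=1) − p₀] / P(Y=1).
PAF = (0.098757 − 0.0418) / 0.098757 ≈ 0.5767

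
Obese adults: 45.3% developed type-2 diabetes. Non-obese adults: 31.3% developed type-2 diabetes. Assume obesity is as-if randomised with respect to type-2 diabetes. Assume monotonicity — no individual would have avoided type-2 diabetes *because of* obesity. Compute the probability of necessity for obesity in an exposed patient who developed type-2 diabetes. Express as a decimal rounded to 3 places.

PN ≈ 0.309

p₁ = 0.453, p₀ = 0.313.
Under exogeneity and monotonicity, PN = (p₁ − p₀) / p₁.
PN = (0.453 − 0.313) / 0.453 = 0.14 / 0.453 ≈ 0.3091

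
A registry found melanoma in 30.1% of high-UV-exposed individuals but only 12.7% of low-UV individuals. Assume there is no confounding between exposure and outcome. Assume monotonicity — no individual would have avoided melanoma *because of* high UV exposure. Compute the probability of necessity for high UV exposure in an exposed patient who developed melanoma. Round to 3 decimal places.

p₁ = 0.301, p₀ = 0.127.
Under exogeneity and monotonicity, PN = (p₁ − p₀) / p₁.
PN = (0.301 − 0.127) / 0.301 = 0.174 / 0.301 ≈ 0.5781

PN ≈ 0.578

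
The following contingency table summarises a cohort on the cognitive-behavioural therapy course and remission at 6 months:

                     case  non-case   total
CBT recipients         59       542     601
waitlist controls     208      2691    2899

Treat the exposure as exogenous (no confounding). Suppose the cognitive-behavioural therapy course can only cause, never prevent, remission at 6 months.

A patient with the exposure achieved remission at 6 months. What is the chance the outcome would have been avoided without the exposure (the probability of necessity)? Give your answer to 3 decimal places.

p₁ = P(outcome | exposed) = 59/601 = 0.09817
p₀ = P(outcome | unexposed) = 208/2899 = 0.071749
Under exogeneity and monotonicity, PN = (p₁ − p₀)/p₁.
PN = (0.09817 − 0.071749) / 0.09817 ≈ 0.2691

PN ≈ 0.269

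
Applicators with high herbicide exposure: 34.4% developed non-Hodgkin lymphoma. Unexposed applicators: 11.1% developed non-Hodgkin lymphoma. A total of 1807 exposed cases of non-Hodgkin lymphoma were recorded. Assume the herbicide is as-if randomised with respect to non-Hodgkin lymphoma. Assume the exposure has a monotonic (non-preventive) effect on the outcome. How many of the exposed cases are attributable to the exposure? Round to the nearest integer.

about 1224 cases

p₁ = 0.344, p₀ = 0.111.
PN = (p₁ − p₀)/p₁ = (0.344 − 0.111) / 0.344 ≈ 0.67733.
Attributable cases ≈ PN × (exposed cases) = 0.67733 × 1807 ≈ 1223.93.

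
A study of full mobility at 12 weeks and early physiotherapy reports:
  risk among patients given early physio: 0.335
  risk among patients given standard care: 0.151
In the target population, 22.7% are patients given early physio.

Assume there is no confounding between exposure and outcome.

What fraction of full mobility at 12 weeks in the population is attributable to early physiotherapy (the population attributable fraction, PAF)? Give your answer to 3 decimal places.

Let p₁ = 0.335, p₀ = 0.151.
Overall risk P(Y=1) = π·p₁ + (1−π)·p₀ = 0.227×0.335 + 0.773×0.151 = 0.19277.
Under exogeneity, PAF = [P(Y=1) − p₀] / P(Y=1).
PAF = (0.19277 − 0.151) / 0.19277 ≈ 0.2167

PAF ≈ 0.217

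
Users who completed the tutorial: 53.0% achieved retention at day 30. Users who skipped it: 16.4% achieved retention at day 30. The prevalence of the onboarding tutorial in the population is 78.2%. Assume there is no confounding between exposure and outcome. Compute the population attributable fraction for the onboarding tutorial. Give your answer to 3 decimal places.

p₁ = 0.53, p₀ = 0.164.
Overall risk P(Y=1) = π·p₁ + (1−π)·p₀ = 0.782×0.53 + 0.218×0.164 = 0.45021.
Under exogeneity, PAF = [P(Y=1) − p₀] / P(Y=1).
PAF = (0.45021 − 0.164) / 0.45021 ≈ 0.6357

PAF ≈ 0.636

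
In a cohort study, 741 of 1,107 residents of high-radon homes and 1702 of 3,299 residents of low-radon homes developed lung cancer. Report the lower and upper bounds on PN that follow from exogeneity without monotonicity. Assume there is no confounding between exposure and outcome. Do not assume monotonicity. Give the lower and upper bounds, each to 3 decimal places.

0.229 ≤ PN ≤ 0.723

p₁ = P(outcome | exposed) = 741/1107 = 0.66938
p₀ = P(outcome | unexposed) = 1702/3299 = 0.51591
Under exogeneity alone the bounds on PN are max{0,(p₁−p₀)/p₁} ≤ PN ≤ min{1,(1−p₀)/p₁}.
  lower = (p₁ − p₀)/p₁ = 0.15346 / 0.66938 ≈ 0.2293
  upper = min{1, (1 − p₀)/p₁} = 0.48409 / 0.66938 ≈ 0.7232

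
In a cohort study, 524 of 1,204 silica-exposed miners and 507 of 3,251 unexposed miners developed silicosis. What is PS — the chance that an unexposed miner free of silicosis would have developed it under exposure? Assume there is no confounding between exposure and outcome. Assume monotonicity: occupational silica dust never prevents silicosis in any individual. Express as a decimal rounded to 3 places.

p₁ = P(outcome | exposed) = 524/1204 = 0.43522
p₀ = P(outcome | unexposed) = 507/3251 = 0.15595
Under exogeneity and monotonicity, PS = (p₁ − p₀) / (1 − p₀).
PS = (0.43522 − 0.15595) / (1 − 0.15595) = 0.27926 / 0.84405 ≈ 0.3309

PS ≈ 0.331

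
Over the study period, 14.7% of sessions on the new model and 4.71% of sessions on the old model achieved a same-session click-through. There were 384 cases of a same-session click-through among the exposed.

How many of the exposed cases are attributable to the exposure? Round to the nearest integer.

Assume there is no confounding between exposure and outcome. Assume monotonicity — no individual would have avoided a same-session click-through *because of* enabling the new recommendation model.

p₁ = 0.147, p₀ = 0.0471.
PN = (p₁ − p₀)/p₁ = (0.147 − 0.0471) / 0.147 ≈ 0.67959.
Attributable cases ≈ PN × (exposed cases) = 0.67959 × 384 ≈ 260.96.

about 261 cases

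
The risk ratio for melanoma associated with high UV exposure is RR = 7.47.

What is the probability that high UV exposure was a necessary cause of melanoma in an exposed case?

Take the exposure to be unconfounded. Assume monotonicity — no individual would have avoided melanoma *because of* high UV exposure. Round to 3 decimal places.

PN ≈ 0.866

Under exogeneity and monotonicity, PN = (RR − 1) / RR = 1 − 1/RR.
PN = (7.47 − 1) / 7.47 = 6.47 / 7.47 ≈ 0.8661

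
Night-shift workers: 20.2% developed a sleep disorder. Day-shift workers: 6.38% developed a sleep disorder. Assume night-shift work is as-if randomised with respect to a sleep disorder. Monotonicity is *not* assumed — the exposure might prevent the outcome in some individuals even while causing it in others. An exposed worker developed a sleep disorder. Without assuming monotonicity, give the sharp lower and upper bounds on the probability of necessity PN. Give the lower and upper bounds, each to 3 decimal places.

p₁ = 0.202, p₀ = 0.0638.
Under exogeneity alone the bounds on PN are max{0,(p₁−p₀)/p₁} ≤ PN ≤ min{1,(1−p₀)/p₁}.
  lower = (p₁ − p₀)/p₁ = 0.1382 / 0.202 ≈ 0.6842
  upper = min{1, (1 − p₀)/p₁} = 0.9362 / 0.202 ≈ 4.6347 → capped at 1

0.684 ≤ PN ≤ 1.000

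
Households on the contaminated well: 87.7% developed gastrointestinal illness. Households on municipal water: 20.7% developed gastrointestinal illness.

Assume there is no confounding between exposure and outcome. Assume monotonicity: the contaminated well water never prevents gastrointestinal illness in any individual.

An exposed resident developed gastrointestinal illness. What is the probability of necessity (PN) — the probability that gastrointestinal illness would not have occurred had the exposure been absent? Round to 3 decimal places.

PN ≈ 0.764

p₁ = 0.877, p₀ = 0.207.
Under exogeneity and monotonicity, PN = (p₁ − p₀) / p₁.
PN = (0.877 − 0.207) / 0.877 = 0.67 / 0.877 ≈ 0.7640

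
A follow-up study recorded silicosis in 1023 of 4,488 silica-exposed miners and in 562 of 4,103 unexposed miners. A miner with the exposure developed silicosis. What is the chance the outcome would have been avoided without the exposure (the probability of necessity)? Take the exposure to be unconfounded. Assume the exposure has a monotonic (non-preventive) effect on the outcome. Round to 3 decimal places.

PN ≈ 0.399

p₁ = P(outcome | exposed) = 1023/4488 = 0.22794
p₀ = P(outcome | unexposed) = 562/4103 = 0.13697
Under exogeneity and monotonicity, PN = (p₁ − p₀) / p₁.
PN = (0.22794 − 0.13697) / 0.22794 = 0.090968 / 0.22794 ≈ 0.3991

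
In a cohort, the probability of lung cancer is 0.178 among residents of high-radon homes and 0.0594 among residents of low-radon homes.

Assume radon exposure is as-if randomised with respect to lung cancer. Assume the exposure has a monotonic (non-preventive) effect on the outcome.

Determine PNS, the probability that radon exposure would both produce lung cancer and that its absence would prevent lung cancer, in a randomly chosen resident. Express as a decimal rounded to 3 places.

PNS ≈ 0.119

Let p₁ = 0.178, p₀ = 0.0594.
Under exogeneity and monotonicity, PNS = p₁ − p₀.
PNS = 0.178 − 0.0594 = 0.1186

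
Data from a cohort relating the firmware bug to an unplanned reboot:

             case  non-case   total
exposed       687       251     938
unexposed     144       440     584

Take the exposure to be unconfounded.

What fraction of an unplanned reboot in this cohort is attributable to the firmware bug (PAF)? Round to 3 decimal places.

PAF ≈ 0.548

p₁ = P(outcome | exposed) = 687/938 = 0.73241
p₀ = P(outcome | unexposed) = 144/584 = 0.24658
Exposure prevalence π = 938/1522 = 0.61629; overall risk P(Y=1) = 0.54599.
Under exogeneity, PAF = [P(Y=1) − p₀]/P(Y=1).
PAF = (0.54599 − 0.24658) / 0.54599 ≈ 0.5484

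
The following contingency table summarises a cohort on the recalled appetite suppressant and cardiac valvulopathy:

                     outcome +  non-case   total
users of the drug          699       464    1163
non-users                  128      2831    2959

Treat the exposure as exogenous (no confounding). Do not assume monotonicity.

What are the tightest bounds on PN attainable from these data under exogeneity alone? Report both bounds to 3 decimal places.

p₁ = P(outcome | exposed) = 699/1163 = 0.60103
p₀ = P(outcome | unexposed) = 128/2959 = 0.043258
Under exogeneity alone the bounds on PN are max{0,(p₁−p₀)/p₁} ≤ PN ≤ min{1,(1−p₀)/p₁}.
  lower = (p₁ − p₀)/p₁ = 0.55777 / 0.60103 ≈ 0.9280
  upper = min{1, (1 − p₀)/p₁} = 0.95674 / 0.60103 ≈ 1.5918 → capped at 1

0.928 ≤ PN ≤ 1.000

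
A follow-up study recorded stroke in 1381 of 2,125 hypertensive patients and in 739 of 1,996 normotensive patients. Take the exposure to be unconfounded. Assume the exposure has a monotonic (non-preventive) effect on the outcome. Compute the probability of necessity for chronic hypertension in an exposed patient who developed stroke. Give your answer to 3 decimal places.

PN ≈ 0.430

p₁ = P(outcome | exposed) = 1381/2125 = 0.64988
p₀ = P(outcome | unexposed) = 739/1996 = 0.37024
Under exogeneity and monotonicity, PN = (p₁ − p₀) / p₁.
PN = (0.64988 − 0.37024) / 0.64988 = 0.27964 / 0.64988 ≈ 0.4303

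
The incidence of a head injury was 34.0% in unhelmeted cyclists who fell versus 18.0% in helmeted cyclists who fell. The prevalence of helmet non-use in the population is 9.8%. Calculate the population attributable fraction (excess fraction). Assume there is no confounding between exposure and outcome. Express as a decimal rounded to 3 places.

p₁ = 0.34, p₀ = 0.18.
Overall risk P(Y=1) = π·p₁ + (1−π)·p₀ = 0.098×0.34 + 0.902×0.18 = 0.19568.
Under exogeneity, PAF = [P(Y=1) − p₀] / P(Y=1).
PAF = (0.19568 − 0.18) / 0.19568 ≈ 0.0801

PAF ≈ 0.080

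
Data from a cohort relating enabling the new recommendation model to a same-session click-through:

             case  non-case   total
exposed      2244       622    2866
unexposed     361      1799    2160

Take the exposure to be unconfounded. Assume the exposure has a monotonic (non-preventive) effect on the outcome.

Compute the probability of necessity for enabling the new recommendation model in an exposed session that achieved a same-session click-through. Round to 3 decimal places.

PN ≈ 0.787

p₁ = P(outcome | exposed) = 2244/2866 = 0.78297
p₀ = P(outcome | unexposed) = 361/2160 = 0.16713
Under exogeneity and monotonicity, PN = (p₁ − p₀) / p₁.
PN = (0.78297 − 0.16713) / 0.78297 = 0.61584 / 0.78297 ≈ 0.7865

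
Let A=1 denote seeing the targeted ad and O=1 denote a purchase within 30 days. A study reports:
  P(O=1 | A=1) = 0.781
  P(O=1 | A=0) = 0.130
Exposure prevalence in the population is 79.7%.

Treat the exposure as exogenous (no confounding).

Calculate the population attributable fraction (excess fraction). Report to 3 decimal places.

PAF ≈ 0.800

Let p₁ = 0.781, p₀ = 0.13.
Overall risk P(Y=1) = π·p₁ + (1−π)·p₀ = 0.797×0.781 + 0.203×0.13 = 0.64885.
Under exogeneity, PAF = [P(Y=1) − p₀] / P(Y=1).
PAF = (0.64885 − 0.13) / 0.64885 ≈ 0.7996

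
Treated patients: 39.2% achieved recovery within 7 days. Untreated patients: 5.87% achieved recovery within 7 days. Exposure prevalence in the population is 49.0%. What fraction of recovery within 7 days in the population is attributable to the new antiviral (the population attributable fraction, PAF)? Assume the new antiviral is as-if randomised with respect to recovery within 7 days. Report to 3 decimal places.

PAF ≈ 0.736

p₁ = 0.392, p₀ = 0.0587.
Overall risk P(Y=1) = π·p₁ + (1−π)·p₀ = 0.49×0.392 + 0.51×0.0587 = 0.22202.
Under exogeneity, PAF = [P(Y=1) − p₀] / P(Y=1).
PAF = (0.22202 − 0.0587) / 0.22202 ≈ 0.7356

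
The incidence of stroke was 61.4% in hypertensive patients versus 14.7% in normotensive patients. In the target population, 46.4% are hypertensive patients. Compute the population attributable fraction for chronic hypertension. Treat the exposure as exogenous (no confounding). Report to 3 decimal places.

PAF ≈ 0.596

p₁ = 0.614, p₀ = 0.147.
Overall risk P(Y=1) = π·p₁ + (1−π)·p₀ = 0.464×0.614 + 0.536×0.147 = 0.36369.
Under exogeneity, PAF = [P(Y=1) − p₀] / P(Y=1).
PAF = (0.36369 − 0.147) / 0.36369 ≈ 0.5958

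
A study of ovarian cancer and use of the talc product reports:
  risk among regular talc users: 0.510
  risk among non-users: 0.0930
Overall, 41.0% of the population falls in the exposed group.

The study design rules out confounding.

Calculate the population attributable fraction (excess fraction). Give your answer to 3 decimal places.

PAF ≈ 0.648

Let p₁ = 0.51, p₀ = 0.093.
Overall risk P(Y=1) = π·p₁ + (1−π)·p₀ = 0.41×0.51 + 0.59×0.093 = 0.26397.
Under exogeneity, PAF = [P(Y=1) − p₀] / P(Y=1).
PAF = (0.26397 − 0.093) / 0.26397 ≈ 0.6477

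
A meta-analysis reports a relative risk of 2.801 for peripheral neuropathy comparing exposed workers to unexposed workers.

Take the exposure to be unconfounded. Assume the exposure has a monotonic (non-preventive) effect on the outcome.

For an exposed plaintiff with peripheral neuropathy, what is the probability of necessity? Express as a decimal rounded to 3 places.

PN ≈ 0.643

Under exogeneity and monotonicity, PN = (RR − 1) / RR = 1 − 1/RR.
PN = (2.801 − 1) / 2.801 = 1.801 / 2.801 ≈ 0.6430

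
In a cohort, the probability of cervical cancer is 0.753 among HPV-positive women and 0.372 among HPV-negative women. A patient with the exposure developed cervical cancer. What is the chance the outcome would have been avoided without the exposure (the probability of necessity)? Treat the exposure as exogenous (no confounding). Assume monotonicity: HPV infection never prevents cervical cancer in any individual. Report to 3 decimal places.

Let p₁ = 0.753, p₀ = 0.372.
Under exogeneity and monotonicity, PN = (p₁ − p₀) / p₁.
PN = (0.753 − 0.372) / 0.753 = 0.381 / 0.753 ≈ 0.5060

PN ≈ 0.506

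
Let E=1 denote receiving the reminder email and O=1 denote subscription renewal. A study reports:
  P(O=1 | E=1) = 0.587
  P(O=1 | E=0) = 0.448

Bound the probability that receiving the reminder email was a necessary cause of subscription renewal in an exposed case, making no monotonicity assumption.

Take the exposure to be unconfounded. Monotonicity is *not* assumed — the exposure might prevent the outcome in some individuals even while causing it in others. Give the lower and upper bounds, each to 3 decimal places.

0.237 ≤ PN ≤ 0.940

Let p₁ = 0.587, p₀ = 0.448.
Under exogeneity alone the bounds on PN are max{0,(p₁−p₀)/p₁} ≤ PN ≤ min{1,(1−p₀)/p₁}.
  lower = (p₁ − p₀)/p₁ = 0.139 / 0.587 ≈ 0.2368
  upper = min{1, (1 − p₀)/p₁} = 0.552 / 0.587 ≈ 0.9404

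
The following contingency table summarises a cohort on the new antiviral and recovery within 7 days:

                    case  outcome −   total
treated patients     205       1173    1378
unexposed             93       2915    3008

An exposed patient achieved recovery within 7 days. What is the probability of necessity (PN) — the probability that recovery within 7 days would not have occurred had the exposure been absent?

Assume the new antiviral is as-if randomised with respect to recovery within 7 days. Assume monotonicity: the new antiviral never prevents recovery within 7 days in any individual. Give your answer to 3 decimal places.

PN ≈ 0.792

p₁ = P(outcome | exposed) = 205/1378 = 0.14877
p₀ = P(outcome | unexposed) = 93/3008 = 0.030918
Under exogeneity and monotonicity, PN = (p₁ − p₀) / p₁.
PN = (0.14877 − 0.030918) / 0.14877 = 0.11785 / 0.14877 ≈ 0.7922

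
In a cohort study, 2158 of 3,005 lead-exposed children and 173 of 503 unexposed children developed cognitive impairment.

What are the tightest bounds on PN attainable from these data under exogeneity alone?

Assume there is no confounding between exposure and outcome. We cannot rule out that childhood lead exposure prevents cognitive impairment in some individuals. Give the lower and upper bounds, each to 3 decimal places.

p₁ = P(outcome | exposed) = 2158/3005 = 0.71814
p₀ = P(outcome | unexposed) = 173/503 = 0.34394
Under exogeneity alone the bounds on PN are max{0,(p₁−p₀)/p₁} ≤ PN ≤ min{1,(1−p₀)/p₁}.
  lower = (p₁ − p₀)/p₁ = 0.3742 / 0.71814 ≈ 0.5211
  upper = min{1, (1 − p₀)/p₁} = 0.65606 / 0.71814 ≈ 0.9136

0.521 ≤ PN ≤ 0.914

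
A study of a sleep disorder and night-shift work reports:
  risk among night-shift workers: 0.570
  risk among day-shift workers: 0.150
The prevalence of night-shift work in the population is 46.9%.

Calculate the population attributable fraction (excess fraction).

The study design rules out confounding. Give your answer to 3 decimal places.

PAF ≈ 0.568

Let p₁ = 0.57, p₀ = 0.15.
Overall risk P(Y=1) = π·p₁ + (1−π)·p₀ = 0.469×0.57 + 0.531×0.15 = 0.34698.
Under exogeneity, PAF = [P(Y=1) − p₀] / P(Y=1).
PAF = (0.34698 − 0.15) / 0.34698 ≈ 0.5677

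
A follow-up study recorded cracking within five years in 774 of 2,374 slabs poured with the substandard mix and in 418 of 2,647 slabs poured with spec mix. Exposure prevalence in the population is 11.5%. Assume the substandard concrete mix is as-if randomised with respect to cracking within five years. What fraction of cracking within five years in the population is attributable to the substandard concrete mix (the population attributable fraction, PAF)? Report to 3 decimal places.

p₁ = P(outcome | exposed) = 774/2374 = 0.32603
p₀ = P(outcome | unexposed) = 418/2647 = 0.15791
Overall risk P(Y=1) = π·p₁ + (1−π)·p₀ = 0.115×0.32603 + 0.885×0.15791 = 0.17725.
Under exogeneity, PAF = [P(Y=1) − p₀] / P(Y=1).
PAF = (0.17725 − 0.15791) / 0.17725 ≈ 0.1091

PAF ≈ 0.109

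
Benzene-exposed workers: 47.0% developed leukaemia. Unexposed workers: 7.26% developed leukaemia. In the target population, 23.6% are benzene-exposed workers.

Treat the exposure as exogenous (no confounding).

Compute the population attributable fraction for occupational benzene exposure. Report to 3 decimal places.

p₁ = 0.47, p₀ = 0.0726.
Overall risk P(Y=1) = π·p₁ + (1−π)·p₀ = 0.236×0.47 + 0.764×0.0726 = 0.16639.
Under exogeneity, PAF = [P(Y=1) − p₀] / P(Y=1).
PAF = (0.16639 − 0.0726) / 0.16639 ≈ 0.5637

PAF ≈ 0.564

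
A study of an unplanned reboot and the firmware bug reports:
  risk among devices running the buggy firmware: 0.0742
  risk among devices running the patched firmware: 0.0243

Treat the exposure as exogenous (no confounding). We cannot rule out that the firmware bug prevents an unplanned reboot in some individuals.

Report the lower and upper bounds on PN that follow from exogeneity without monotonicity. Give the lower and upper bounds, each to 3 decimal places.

Let p₁ = 0.0742, p₀ = 0.0243.
Under exogeneity alone the bounds on PN are max{0,(p₁−p₀)/p₁} ≤ PN ≤ min{1,(1−p₀)/p₁}.
  lower = (p₁ − p₀)/p₁ = 0.0499 / 0.0742 ≈ 0.6725
  upper = min{1, (1 − p₀)/p₁} = 0.9757 / 0.0742 ≈ 13.1496 → capped at 1

0.673 ≤ PN ≤ 1.000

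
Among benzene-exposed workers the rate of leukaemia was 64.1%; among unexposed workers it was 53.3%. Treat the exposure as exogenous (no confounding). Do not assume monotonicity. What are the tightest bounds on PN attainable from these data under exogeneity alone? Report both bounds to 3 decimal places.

0.168 ≤ PN ≤ 0.729

p₁ = 0.641, p₀ = 0.533.
Under exogeneity alone the bounds on PN are max{0,(p₁−p₀)/p₁} ≤ PN ≤ min{1,(1−p₀)/p₁}.
  lower = (p₁ − p₀)/p₁ = 0.108 / 0.641 ≈ 0.1685
  upper = min{1, (1 − p₀)/p₁} = 0.467 / 0.641 ≈ 0.7285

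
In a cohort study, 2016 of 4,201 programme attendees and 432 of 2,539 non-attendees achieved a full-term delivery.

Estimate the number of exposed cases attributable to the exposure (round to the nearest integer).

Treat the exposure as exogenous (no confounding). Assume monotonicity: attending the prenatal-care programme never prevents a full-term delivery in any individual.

about 1301 cases

p₁ = P(outcome | exposed) = 2016/4201 = 0.47989
p₀ = P(outcome | unexposed) = 432/2539 = 0.17015
PN = (p₁ − p₀)/p₁ = (0.47989 − 0.17015) / 0.47989 ≈ 0.64545.
Attributable cases ≈ PN × (exposed cases) = 0.64545 × 2016 ≈ 1301.22.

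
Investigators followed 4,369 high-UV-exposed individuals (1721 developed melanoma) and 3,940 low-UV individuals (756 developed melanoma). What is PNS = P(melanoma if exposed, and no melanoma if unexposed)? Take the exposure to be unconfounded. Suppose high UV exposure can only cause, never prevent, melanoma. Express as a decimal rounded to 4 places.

p₁ = P(outcome | exposed) = 1721/4369 = 0.39391
p₀ = P(outcome | unexposed) = 756/3940 = 0.19188
Under exogeneity and monotonicity, PNS = p₁ − p₀.
PNS = 0.39391 − 0.19188 = 0.20203

PNS ≈ 0.2020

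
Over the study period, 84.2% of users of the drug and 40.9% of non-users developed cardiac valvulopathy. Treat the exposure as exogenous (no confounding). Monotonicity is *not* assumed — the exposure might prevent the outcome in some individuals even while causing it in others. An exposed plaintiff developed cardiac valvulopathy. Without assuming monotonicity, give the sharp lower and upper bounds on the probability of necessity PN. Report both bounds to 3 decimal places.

p₁ = 0.842, p₀ = 0.409.
Under exogeneity alone the bounds on PN are max{0,(p₁−p₀)/p₁} ≤ PN ≤ min{1,(1−p₀)/p₁}.
  lower = (p₁ − p₀)/p₁ = 0.433 / 0.842 ≈ 0.5143
  upper = min{1, (1 − p₀)/p₁} = 0.591 / 0.842 ≈ 0.7019

0.514 ≤ PN ≤ 0.702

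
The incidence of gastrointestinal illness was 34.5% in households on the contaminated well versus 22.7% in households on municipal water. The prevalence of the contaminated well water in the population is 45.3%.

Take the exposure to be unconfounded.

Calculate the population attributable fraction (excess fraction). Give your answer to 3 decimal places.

p₁ = 0.345, p₀ = 0.227.
Overall risk P(Y=1) = π·p₁ + (1−π)·p₀ = 0.453×0.345 + 0.547×0.227 = 0.28045.
Under exogeneity, PAF = [P(Y=1) − p₀] / P(Y=1).
PAF = (0.28045 − 0.227) / 0.28045 ≈ 0.1906

PAF ≈ 0.191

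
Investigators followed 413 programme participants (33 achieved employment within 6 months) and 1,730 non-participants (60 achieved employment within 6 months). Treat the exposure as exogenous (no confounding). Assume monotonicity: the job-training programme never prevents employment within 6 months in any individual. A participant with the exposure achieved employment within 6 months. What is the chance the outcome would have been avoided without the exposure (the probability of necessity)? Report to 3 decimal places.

p₁ = P(outcome | exposed) = 33/413 = 0.079903
p₀ = P(outcome | unexposed) = 60/1730 = 0.034682
Under exogeneity and monotonicity, PN = (p₁ − p₀) / p₁.
PN = (0.079903 − 0.034682) / 0.079903 = 0.045221 / 0.079903 ≈ 0.5659

PN ≈ 0.566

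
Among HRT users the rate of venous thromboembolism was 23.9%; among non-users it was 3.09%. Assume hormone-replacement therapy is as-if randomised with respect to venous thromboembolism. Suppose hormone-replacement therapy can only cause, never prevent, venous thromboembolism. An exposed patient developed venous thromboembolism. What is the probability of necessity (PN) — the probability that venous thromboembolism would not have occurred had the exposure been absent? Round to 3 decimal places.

PN ≈ 0.871

p₁ = 0.239, p₀ = 0.0309.
Under exogeneity and monotonicity, PN = (p₁ − p₀) / p₁.
PN = (0.239 − 0.0309) / 0.239 = 0.2081 / 0.239 ≈ 0.8707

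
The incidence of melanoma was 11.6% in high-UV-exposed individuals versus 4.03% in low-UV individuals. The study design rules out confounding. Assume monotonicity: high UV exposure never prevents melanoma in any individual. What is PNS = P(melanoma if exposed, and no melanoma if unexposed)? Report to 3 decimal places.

p₁ = 0.116, p₀ = 0.0403.
Under exogeneity and monotonicity, PNS = p₁ − p₀.
PNS = 0.116 − 0.0403 = 0.0757

PNS ≈ 0.076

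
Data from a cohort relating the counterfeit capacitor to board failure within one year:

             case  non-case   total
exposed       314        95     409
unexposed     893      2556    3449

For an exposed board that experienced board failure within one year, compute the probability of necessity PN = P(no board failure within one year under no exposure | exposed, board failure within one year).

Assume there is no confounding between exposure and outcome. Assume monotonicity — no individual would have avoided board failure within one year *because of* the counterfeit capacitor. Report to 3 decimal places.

PN ≈ 0.663

p₁ = P(outcome | exposed) = 314/409 = 0.76773
p₀ = P(outcome | unexposed) = 893/3449 = 0.25892
Under exogeneity and monotonicity, PN = (p₁ − p₀)/p₁.
PN = (0.76773 − 0.25892) / 0.76773 ≈ 0.6628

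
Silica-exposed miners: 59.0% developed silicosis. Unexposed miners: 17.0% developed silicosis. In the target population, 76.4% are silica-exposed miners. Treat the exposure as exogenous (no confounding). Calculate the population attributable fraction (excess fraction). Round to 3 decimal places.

p₁ = 0.59, p₀ = 0.17.
Overall risk P(Y=1) = π·p₁ + (1−π)·p₀ = 0.764×0.59 + 0.236×0.17 = 0.49088.
Under exogeneity, PAF = [P(Y=1) − p₀] / P(Y=1).
PAF = (0.49088 − 0.17) / 0.49088 ≈ 0.6537

PAF ≈ 0.654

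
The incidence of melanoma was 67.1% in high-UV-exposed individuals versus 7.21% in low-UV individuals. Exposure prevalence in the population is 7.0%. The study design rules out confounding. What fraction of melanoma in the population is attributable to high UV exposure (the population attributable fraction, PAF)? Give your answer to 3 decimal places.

PAF ≈ 0.368

p₁ = 0.671, p₀ = 0.0721.
Overall risk P(Y=1) = π·p₁ + (1−π)·p₀ = 0.07×0.671 + 0.93×0.0721 = 0.11402.
Under exogeneity, PAF = [P(Y=1) − p₀] / P(Y=1).
PAF = (0.11402 − 0.0721) / 0.11402 ≈ 0.3677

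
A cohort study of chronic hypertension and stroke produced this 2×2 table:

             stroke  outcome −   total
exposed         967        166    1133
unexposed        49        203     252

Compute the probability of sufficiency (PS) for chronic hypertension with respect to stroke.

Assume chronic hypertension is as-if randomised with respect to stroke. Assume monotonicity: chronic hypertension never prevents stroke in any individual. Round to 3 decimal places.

p₁ = P(outcome | exposed) = 967/1133 = 0.85349
p₀ = P(outcome | unexposed) = 49/252 = 0.19444
Under exogeneity and monotonicity, PS = (p₁ − p₀) / (1 − p₀).
PS = (0.85349 − 0.19444) / (1 − 0.19444) = 0.65904 / 0.80556 ≈ 0.8181

PS ≈ 0.818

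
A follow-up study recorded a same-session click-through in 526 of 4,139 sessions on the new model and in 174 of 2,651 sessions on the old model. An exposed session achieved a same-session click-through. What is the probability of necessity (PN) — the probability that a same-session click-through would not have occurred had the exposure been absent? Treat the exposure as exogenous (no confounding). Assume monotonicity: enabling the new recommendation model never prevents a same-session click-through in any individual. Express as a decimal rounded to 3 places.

p₁ = P(outcome | exposed) = 526/4139 = 0.12708
p₀ = P(outcome | unexposed) = 174/2651 = 0.065636
Under exogeneity and monotonicity, PN = (p₁ − p₀) / p₁.
PN = (0.12708 − 0.065636) / 0.12708 = 0.061448 / 0.12708 ≈ 0.4835

PN ≈ 0.484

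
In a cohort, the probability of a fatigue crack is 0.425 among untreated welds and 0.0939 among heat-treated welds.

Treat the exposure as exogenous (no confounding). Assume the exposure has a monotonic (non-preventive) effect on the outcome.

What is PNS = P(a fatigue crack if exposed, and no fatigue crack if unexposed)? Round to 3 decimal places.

PNS ≈ 0.331

Let p₁ = 0.425, p₀ = 0.0939.
Under exogeneity and monotonicity, PNS = p₁ − p₀.
PNS = 0.425 − 0.0939 = 0.3311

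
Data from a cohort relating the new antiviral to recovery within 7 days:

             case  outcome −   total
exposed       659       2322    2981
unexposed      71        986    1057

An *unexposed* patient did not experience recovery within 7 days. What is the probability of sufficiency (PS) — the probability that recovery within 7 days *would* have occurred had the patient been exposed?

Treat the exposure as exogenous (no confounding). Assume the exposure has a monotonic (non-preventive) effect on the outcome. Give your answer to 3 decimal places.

PS ≈ 0.165

p₁ = P(outcome | exposed) = 659/2981 = 0.22107
p₀ = P(outcome | unexposed) = 71/1057 = 0.067171
Under exogeneity and monotonicity, PS = (p₁ − p₀)/(1 − p₀).
PS = (0.22107 − 0.067171) / 0.93283 ≈ 0.1650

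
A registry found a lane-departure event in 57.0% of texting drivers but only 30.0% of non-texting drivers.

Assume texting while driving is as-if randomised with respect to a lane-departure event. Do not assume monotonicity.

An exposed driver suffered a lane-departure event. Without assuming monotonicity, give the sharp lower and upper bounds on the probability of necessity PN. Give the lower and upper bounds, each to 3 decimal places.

p₁ = 0.57, p₀ = 0.3.
Under exogeneity alone the bounds on PN are max{0,(p₁−p₀)/p₁} ≤ PN ≤ min{1,(1−p₀)/p₁}.
  lower = (p₁ − p₀)/p₁ = 0.27 / 0.57 ≈ 0.4737
  upper = min{1, (1 − p₀)/p₁} = 0.7 / 0.57 ≈ 1.2281 → capped at 1

0.474 ≤ PN ≤ 1.000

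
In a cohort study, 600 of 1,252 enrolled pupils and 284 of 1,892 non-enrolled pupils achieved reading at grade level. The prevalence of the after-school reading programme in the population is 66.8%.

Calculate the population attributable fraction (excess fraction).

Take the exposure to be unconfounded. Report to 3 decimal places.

PAF ≈ 0.594

p₁ = P(outcome | exposed) = 600/1252 = 0.47923
p₀ = P(outcome | unexposed) = 284/1892 = 0.15011
Overall risk P(Y=1) = π·p₁ + (1−π)·p₀ = 0.668×0.47923 + 0.332×0.15011 = 0.36996.
Under exogeneity, PAF = [P(Y=1) − p₀] / P(Y=1).
PAF = (0.36996 − 0.15011) / 0.36996 ≈ 0.5943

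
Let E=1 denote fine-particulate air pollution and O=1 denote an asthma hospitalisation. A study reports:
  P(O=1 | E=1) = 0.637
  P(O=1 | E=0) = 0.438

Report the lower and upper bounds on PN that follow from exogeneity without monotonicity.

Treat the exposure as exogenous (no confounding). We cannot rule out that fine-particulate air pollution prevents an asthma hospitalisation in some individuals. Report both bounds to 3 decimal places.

Let p₁ = 0.637, p₀ = 0.438.
Under exogeneity alone the bounds on PN are max{0,(p₁−p₀)/p₁} ≤ PN ≤ min{1,(1−p₀)/p₁}.
  lower = (p₁ − p₀)/p₁ = 0.199 / 0.637 ≈ 0.3124
  upper = min{1, (1 − p₀)/p₁} = 0.562 / 0.637 ≈ 0.8823

0.312 ≤ PN ≤ 0.882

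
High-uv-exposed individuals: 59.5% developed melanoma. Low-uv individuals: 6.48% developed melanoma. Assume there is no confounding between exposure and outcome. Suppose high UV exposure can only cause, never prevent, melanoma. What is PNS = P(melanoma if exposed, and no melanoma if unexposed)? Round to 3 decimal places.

PNS ≈ 0.530

p₁ = 0.595, p₀ = 0.0648.
Under exogeneity and monotonicity, PNS = p₁ − p₀.
PNS = 0.595 − 0.0648 = 0.5302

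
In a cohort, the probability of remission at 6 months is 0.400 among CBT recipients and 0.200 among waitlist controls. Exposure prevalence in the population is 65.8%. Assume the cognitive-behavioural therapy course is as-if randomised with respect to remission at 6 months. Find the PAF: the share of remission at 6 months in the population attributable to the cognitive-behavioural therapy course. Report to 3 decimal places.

Let p₁ = 0.4, p₀ = 0.2.
Overall risk P(Y=1) = π·p₁ + (1−π)·p₀ = 0.658×0.4 + 0.342×0.2 = 0.3316.
Under exogeneity, PAF = [P(Y=1) − p₀] / P(Y=1).
PAF = (0.3316 − 0.2) / 0.3316 ≈ 0.3969

PAF ≈ 0.397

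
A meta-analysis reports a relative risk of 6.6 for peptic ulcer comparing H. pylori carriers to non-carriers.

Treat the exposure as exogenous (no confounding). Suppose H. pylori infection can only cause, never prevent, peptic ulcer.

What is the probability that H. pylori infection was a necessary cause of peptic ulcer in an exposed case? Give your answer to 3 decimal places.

PN ≈ 0.848

Under exogeneity and monotonicity, PN = (RR − 1) / RR = 1 − 1/RR.
PN = (6.6 − 1) / 6.6 = 5.6 / 6.6 ≈ 0.8485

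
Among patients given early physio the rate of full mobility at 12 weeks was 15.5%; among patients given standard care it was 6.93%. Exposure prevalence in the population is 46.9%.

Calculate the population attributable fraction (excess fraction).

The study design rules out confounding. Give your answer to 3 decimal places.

p₁ = 0.155, p₀ = 0.0693.
Overall risk P(Y=1) = π·p₁ + (1−π)·p₀ = 0.469×0.155 + 0.531×0.0693 = 0.10949.
Under exogeneity, PAF = [P(Y=1) − p₀] / P(Y=1).
PAF = (0.10949 − 0.0693) / 0.10949 ≈ 0.3671

PAF ≈ 0.367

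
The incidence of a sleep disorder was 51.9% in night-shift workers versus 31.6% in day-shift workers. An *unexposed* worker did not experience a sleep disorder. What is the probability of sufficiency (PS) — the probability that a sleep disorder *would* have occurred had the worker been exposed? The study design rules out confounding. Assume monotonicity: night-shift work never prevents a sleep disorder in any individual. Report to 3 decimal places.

PS ≈ 0.297

p₁ = 0.519, p₀ = 0.316.
Under exogeneity and monotonicity, PS = (p₁ − p₀) / (1 − p₀).
PS = (0.519 − 0.316) / (1 − 0.316) = 0.203 / 0.684 ≈ 0.2968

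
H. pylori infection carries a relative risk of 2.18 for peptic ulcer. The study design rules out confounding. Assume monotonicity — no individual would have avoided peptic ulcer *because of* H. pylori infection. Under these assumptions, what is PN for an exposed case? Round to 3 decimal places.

PN ≈ 0.541

Under exogeneity and monotonicity, PN = (RR − 1) / RR = 1 − 1/RR.
PN = (2.18 − 1) / 2.18 = 1.18 / 2.18 ≈ 0.5413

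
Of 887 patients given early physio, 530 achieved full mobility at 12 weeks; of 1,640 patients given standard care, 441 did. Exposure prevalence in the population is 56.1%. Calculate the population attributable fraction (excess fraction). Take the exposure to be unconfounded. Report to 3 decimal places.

PAF ≈ 0.407

p₁ = P(outcome | exposed) = 530/887 = 0.59752
p₀ = P(outcome | unexposed) = 441/1640 = 0.2689
Overall risk P(Y=1) = π·p₁ + (1−π)·p₀ = 0.561×0.59752 + 0.439×0.2689 = 0.45326.
Under exogeneity, PAF = [P(Y=1) − p₀] / P(Y=1).
PAF = (0.45326 − 0.2689) / 0.45326 ≈ 0.4067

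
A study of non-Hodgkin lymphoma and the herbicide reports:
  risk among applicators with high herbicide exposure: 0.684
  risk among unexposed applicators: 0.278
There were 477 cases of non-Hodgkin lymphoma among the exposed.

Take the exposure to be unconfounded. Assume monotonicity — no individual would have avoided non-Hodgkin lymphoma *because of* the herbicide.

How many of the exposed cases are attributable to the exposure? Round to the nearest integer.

about 283 cases

Let p₁ = 0.684, p₀ = 0.278.
PN = (p₁ − p₀)/p₁ = (0.684 − 0.278) / 0.684 ≈ 0.59357.
Attributable cases ≈ PN × (exposed cases) = 0.59357 × 477 ≈ 283.13.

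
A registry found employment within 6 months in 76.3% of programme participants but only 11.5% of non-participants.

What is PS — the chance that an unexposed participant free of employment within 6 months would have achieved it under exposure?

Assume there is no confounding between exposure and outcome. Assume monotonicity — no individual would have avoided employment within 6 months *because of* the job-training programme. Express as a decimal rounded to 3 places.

p₁ = 0.763, p₀ = 0.115.
Under exogeneity and monotonicity, PS = (p₁ − p₀) / (1 − p₀).
PS = (0.763 − 0.115) / (1 − 0.115) = 0.648 / 0.885 ≈ 0.7322

PS ≈ 0.732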